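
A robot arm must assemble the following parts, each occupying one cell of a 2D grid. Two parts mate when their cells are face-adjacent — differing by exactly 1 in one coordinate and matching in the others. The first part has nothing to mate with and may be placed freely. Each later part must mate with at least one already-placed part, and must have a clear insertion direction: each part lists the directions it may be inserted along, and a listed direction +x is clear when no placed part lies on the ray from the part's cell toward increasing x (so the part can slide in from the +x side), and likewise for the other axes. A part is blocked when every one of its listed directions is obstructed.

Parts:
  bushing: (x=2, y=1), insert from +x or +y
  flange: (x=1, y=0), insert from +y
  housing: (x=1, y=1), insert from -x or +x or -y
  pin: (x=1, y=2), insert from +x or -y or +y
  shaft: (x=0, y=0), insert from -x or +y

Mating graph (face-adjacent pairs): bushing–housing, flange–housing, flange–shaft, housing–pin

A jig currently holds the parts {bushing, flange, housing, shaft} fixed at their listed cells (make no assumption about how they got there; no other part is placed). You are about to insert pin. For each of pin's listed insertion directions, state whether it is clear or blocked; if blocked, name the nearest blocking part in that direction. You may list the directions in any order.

+x: clear; +y: clear; -y: blocked by housing

+x: ray from pin(1, 2) has no placed part ⇒ clear
-y: nearest on ray is housing@(1, 1) ⇒ blocked
+y: ray from pin(1, 2) has no placed part ⇒ clear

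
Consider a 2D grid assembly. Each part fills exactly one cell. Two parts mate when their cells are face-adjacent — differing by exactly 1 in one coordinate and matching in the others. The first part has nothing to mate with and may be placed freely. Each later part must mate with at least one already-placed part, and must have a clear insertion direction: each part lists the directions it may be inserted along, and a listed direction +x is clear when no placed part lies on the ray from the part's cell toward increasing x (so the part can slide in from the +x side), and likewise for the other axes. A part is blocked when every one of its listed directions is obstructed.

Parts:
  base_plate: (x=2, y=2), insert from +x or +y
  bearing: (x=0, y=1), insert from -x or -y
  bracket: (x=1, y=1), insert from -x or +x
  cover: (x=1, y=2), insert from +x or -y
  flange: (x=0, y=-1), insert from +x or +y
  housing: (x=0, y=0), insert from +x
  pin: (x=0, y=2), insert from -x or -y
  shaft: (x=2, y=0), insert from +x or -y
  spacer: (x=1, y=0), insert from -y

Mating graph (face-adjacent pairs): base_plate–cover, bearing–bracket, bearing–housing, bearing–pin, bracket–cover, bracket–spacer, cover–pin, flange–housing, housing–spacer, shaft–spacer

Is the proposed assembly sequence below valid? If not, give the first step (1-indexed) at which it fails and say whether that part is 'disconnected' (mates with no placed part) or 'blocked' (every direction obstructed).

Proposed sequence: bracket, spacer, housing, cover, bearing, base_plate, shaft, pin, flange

Invalid at step 3 (blocked)

1. bracket@(1, 1) [-x clear] — {bracket}
2. spacer@(1, 0) [-y clear] — {bracket, spacer}
3. housing@(0, 0) — +x all obstructed ⇒ blocked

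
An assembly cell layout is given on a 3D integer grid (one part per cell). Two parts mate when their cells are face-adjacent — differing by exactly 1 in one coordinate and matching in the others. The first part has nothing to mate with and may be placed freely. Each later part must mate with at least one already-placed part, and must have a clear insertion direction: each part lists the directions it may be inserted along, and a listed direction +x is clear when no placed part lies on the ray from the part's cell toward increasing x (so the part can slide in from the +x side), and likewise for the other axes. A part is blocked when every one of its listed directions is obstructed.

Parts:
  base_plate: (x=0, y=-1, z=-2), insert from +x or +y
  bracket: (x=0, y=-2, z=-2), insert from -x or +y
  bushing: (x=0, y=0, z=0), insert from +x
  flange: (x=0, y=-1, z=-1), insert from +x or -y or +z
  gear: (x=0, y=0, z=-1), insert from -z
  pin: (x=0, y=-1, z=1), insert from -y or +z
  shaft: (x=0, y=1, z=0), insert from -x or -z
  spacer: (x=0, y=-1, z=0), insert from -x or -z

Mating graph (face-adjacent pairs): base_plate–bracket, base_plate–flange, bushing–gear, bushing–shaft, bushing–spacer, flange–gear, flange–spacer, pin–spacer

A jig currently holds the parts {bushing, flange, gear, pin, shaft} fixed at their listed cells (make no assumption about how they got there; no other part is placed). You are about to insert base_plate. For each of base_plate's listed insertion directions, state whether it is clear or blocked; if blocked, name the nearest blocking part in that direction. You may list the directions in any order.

+x: clear; +y: clear

+x: ray from base_plate(0, -1, -2) has no placed part ⇒ clear
+y: ray from base_plate(0, -1, -2) has no placed part ⇒ clear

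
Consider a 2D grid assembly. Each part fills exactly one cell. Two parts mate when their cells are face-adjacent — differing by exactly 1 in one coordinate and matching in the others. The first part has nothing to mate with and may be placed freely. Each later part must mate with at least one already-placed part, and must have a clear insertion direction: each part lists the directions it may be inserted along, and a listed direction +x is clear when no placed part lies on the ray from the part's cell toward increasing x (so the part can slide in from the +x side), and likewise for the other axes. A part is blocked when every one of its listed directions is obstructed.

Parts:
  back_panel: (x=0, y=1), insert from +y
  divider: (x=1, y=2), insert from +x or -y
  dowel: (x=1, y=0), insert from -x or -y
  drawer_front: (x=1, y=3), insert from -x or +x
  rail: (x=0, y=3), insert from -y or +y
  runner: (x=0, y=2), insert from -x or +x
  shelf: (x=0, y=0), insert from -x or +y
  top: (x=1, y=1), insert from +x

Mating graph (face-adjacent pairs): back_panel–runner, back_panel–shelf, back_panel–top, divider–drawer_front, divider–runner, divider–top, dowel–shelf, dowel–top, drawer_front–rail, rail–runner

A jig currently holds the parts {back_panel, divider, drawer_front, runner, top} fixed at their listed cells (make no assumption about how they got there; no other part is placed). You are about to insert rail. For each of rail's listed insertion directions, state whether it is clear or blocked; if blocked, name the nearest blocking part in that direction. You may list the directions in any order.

-y: nearest on ray is runner@(0, 2) ⇒ blocked
+y: ray from rail(0, 3) has no placed part ⇒ clear

+y: clear; -y: blocked by runner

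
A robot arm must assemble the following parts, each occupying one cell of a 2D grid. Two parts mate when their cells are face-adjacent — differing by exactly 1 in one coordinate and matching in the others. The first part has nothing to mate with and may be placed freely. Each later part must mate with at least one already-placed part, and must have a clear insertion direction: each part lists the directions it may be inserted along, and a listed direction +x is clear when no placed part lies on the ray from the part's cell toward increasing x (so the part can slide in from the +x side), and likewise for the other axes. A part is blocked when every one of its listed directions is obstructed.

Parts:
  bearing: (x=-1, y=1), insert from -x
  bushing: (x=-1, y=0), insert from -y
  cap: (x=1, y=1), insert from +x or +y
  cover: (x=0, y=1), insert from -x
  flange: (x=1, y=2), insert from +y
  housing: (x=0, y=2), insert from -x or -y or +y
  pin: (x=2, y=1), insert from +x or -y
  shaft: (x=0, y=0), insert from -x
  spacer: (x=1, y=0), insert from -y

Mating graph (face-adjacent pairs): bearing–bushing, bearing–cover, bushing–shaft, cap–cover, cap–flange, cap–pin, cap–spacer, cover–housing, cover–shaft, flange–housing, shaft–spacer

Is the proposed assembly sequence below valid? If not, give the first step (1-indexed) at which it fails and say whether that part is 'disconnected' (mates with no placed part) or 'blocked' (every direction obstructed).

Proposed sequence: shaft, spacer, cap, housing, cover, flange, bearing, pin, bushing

1. shaft@(0, 0) [-x clear] — {shaft}
2. spacer@(1, 0) [-y clear] — {shaft, spacer}
3. cap@(1, 1) [+x clear] — {cap, shaft, spacer}
4. housing@(0, 2) — no placed neighbour ⇒ disconnected

Invalid at step 4 (disconnected)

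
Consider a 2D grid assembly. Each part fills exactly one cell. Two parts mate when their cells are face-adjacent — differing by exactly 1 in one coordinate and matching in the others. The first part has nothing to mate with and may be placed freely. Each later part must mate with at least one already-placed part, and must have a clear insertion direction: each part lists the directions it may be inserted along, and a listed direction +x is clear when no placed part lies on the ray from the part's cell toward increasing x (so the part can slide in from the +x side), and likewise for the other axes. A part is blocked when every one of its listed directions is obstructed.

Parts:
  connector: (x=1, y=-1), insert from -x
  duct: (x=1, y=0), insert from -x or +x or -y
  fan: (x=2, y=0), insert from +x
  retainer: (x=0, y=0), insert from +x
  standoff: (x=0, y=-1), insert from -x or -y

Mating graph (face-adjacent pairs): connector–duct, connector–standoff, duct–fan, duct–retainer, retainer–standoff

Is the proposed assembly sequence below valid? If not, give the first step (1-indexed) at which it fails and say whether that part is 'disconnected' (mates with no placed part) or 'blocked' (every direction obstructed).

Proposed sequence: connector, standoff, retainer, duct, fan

1. connector@(1, -1) [-x clear] — {connector}
2. standoff@(0, -1) [-x clear] — {connector, standoff}
3. retainer@(0, 0) [+x clear] — {connector, retainer, standoff}
4. duct@(1, 0) [+x clear] — {connector, duct, retainer, standoff}
5. fan@(2, 0) [+x clear] — {connector, duct, fan, retainer, standoff}

Valid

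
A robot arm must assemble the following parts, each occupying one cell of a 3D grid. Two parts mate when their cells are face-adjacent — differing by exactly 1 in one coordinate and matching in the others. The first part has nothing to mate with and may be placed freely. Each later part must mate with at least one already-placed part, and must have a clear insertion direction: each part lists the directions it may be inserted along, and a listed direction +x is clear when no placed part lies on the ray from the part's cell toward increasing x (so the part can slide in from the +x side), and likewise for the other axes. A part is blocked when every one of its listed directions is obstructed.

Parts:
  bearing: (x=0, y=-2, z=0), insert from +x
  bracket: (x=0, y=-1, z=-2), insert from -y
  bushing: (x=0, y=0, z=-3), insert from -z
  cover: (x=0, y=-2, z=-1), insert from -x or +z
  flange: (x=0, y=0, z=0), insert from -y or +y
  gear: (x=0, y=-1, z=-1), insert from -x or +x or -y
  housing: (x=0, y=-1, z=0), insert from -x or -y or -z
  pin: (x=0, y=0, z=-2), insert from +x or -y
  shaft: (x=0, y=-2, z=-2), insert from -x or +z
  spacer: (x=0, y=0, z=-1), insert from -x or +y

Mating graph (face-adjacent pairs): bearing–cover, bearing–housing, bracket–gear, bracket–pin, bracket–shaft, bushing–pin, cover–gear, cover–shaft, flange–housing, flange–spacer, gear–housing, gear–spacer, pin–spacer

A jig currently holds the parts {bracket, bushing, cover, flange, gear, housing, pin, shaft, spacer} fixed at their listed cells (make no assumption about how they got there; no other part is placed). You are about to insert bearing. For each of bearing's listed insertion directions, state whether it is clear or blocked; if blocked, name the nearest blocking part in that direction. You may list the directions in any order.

+x: clear

+x: ray from bearing(0, -2, 0) has no placed part ⇒ clear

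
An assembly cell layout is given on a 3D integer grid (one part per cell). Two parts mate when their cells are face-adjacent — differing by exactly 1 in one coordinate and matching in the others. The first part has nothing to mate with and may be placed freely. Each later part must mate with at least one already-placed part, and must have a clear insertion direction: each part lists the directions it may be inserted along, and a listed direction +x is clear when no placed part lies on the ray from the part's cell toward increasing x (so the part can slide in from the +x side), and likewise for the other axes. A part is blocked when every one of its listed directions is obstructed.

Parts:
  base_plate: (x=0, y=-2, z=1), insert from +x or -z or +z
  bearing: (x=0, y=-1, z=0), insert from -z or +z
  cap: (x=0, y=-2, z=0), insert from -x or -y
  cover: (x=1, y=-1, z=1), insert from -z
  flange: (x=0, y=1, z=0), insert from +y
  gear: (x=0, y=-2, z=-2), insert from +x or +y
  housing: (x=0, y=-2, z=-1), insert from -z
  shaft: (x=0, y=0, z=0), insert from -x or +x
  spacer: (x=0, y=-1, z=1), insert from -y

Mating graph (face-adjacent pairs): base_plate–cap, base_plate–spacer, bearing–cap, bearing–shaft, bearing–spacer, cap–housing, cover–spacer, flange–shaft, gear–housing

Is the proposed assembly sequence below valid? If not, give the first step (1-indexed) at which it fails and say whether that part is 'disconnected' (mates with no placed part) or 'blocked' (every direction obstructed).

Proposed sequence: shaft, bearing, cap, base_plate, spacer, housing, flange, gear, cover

1. shaft@(0, 0, 0) [-x clear] — {shaft}
2. bearing@(0, -1, 0) [-z clear] — {bearing, shaft}
3. cap@(0, -2, 0) [-x clear] — {bearing, cap, shaft}
4. base_plate@(0, -2, 1) [+x clear] — {base_plate, bearing, cap, shaft}
5. spacer@(0, -1, 1) — -y all obstructed ⇒ blocked

Invalid at step 5 (blocked)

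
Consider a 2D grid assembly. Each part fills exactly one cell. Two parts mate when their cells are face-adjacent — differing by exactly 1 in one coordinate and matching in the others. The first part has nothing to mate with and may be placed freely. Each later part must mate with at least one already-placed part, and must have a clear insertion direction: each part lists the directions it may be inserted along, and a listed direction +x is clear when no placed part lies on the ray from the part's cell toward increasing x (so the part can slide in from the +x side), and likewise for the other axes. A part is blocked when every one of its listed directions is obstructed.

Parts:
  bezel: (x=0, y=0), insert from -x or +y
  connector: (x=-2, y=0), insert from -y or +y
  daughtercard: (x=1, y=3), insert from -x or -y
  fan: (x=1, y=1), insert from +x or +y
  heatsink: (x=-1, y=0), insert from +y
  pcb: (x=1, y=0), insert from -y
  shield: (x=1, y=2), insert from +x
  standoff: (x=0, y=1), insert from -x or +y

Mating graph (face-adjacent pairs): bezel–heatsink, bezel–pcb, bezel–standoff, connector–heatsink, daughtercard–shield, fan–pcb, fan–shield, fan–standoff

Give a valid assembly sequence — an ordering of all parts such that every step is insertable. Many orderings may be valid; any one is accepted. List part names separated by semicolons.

1. heatsink@(-1, 0) [+y clear] — {heatsink}
2. bezel@(0, 0) [+y clear] — {bezel, heatsink}
3. standoff@(0, 1) [-x clear] — {bezel, heatsink, standoff}
4. fan@(1, 1) [+x clear] — {bezel, fan, heatsink, standoff}
5. shield@(1, 2) [+x clear] — {bezel, fan, heatsink, shield, standoff}
6. daughtercard@(1, 3) [-x clear] — {bezel, daughtercard, fan, heatsink, shield, standoff}
7. connector@(-2, 0) [-y clear] — {bezel, connector, daughtercard, fan, heatsink, shield, standoff}
8. pcb@(1, 0) [-y clear] — {bezel, connector, daughtercard, fan, heatsink, pcb, shield, standoff}

heatsink; bezel; standoff; fan; shield; daughtercard; connector; pcb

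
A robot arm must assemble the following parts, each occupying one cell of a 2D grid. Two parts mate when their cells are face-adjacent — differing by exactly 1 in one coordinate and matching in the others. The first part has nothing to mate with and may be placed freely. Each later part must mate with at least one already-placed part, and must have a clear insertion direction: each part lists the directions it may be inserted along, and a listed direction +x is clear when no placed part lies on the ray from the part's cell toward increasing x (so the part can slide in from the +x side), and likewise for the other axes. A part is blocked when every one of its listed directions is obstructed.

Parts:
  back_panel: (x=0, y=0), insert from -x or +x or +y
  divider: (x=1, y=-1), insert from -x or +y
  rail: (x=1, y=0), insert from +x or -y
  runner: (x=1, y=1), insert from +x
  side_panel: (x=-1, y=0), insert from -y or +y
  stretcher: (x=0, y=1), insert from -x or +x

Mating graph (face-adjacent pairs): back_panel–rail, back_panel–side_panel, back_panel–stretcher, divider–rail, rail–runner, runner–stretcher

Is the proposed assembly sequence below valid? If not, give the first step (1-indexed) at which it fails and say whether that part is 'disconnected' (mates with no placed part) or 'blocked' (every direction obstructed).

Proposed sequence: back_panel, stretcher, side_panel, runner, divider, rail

1. back_panel@(0, 0) [-x clear] — {back_panel}
2. stretcher@(0, 1) [-x clear] — {back_panel, stretcher}
3. side_panel@(-1, 0) [-y clear] — {back_panel, side_panel, stretcher}
4. runner@(1, 1) [+x clear] — {back_panel, runner, side_panel, stretcher}
5. divider@(1, -1) — no placed neighbour ⇒ disconnected

Invalid at step 5 (disconnected)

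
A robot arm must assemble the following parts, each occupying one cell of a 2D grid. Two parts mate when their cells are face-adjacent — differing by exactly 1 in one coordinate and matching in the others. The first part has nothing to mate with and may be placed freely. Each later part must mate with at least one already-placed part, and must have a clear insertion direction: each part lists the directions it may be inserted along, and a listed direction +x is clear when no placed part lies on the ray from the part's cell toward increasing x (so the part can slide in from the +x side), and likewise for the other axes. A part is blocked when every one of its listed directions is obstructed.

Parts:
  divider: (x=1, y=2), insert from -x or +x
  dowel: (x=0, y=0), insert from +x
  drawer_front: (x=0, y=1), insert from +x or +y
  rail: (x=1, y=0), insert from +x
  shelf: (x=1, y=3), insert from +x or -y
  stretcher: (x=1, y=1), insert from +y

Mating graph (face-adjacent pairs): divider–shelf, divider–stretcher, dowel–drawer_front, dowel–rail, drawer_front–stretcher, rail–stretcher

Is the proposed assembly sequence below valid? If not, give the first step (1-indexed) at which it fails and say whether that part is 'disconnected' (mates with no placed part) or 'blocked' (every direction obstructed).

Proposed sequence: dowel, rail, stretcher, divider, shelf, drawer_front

1. dowel@(0, 0) [+x clear] — {dowel}
2. rail@(1, 0) [+x clear] — {dowel, rail}
3. stretcher@(1, 1) [+y clear] — {dowel, rail, stretcher}
4. divider@(1, 2) [-x clear] — {divider, dowel, rail, stretcher}
5. shelf@(1, 3) [+x clear] — {divider, dowel, rail, shelf, stretcher}
6. drawer_front@(0, 1) [+y clear] — {divider, dowel, drawer_front, rail, shelf, stretcher}

Valid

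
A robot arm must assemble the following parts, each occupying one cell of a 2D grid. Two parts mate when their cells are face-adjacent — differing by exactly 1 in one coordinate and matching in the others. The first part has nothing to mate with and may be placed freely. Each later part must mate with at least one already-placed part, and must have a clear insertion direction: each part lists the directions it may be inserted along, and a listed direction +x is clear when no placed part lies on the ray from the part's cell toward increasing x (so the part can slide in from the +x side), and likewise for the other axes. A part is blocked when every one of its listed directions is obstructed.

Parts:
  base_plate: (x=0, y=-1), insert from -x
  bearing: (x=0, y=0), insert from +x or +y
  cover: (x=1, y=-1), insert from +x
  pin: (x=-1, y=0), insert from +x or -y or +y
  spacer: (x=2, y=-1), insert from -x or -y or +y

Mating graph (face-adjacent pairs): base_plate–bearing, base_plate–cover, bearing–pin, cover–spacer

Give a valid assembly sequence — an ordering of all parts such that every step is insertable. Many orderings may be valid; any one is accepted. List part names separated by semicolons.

base_plate; bearing; cover; spacer; pin

1. base_plate@(0, -1) [-x clear] — {base_plate}
2. bearing@(0, 0) [+x clear] — {base_plate, bearing}
3. cover@(1, -1) [+x clear] — {base_plate, bearing, cover}
4. spacer@(2, -1) [-y clear] — {base_plate, bearing, cover, spacer}
5. pin@(-1, 0) [-y clear] — {base_plate, bearing, cover, pin, spacer}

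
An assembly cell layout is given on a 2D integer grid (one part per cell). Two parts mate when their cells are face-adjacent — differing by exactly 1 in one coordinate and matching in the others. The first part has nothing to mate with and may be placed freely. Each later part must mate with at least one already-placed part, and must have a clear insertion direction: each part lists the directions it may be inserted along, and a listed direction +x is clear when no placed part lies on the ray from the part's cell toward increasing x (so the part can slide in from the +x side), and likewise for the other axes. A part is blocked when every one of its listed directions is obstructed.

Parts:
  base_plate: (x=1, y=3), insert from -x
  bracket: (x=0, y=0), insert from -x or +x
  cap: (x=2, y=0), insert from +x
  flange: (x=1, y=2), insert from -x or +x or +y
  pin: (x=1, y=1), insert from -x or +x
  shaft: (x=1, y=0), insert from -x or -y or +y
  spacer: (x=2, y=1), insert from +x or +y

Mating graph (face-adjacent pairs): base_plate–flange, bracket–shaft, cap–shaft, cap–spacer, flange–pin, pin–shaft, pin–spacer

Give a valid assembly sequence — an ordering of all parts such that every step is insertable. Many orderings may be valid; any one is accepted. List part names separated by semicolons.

1. spacer@(2, 1) [+x clear] — {spacer}
2. pin@(1, 1) [-x clear] — {pin, spacer}
3. flange@(1, 2) [-x clear] — {flange, pin, spacer}
4. shaft@(1, 0) [-x clear] — {flange, pin, shaft, spacer}
5. bracket@(0, 0) [-x clear] — {bracket, flange, pin, shaft, spacer}
6. cap@(2, 0) [+x clear] — {bracket, cap, flange, pin, shaft, spacer}
7. base_plate@(1, 3) [-x clear] — {base_plate, bracket, cap, flange, pin, shaft, spacer}

spacer; pin; flange; shaft; bracket; cap; base_plate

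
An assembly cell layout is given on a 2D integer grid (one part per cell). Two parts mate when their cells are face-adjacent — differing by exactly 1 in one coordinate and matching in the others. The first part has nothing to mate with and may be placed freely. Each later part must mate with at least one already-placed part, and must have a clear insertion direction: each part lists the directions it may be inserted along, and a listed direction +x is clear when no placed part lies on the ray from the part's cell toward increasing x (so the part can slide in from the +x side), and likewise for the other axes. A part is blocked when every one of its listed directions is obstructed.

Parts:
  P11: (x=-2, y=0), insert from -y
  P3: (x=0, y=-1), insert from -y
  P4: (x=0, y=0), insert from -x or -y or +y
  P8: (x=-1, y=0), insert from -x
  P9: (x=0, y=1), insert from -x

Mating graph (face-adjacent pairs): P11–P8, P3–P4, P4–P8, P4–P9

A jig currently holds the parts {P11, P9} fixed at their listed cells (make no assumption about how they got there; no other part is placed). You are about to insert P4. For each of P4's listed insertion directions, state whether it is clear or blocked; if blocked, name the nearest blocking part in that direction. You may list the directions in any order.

-x: nearest on ray is P11@(-2, 0) ⇒ blocked
-y: ray from P4(0, 0) has no placed part ⇒ clear
+y: nearest on ray is P9@(0, 1) ⇒ blocked

+y: blocked by P9; -x: blocked by P11; -y: clear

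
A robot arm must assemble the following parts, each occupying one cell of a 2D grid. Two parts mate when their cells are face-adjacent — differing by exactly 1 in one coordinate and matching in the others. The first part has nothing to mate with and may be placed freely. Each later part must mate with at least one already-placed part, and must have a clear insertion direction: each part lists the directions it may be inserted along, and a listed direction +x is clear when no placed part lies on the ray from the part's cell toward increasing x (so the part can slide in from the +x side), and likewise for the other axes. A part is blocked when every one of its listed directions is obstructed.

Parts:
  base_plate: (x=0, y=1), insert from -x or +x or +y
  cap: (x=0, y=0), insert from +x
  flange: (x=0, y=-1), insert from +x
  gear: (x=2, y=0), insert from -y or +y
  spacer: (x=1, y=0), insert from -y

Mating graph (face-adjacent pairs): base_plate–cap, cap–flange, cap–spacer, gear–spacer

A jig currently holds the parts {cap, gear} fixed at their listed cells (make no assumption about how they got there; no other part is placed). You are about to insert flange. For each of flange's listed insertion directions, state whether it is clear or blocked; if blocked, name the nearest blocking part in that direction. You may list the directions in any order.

+x: clear

+x: ray from flange(0, -1) has no placed part ⇒ clear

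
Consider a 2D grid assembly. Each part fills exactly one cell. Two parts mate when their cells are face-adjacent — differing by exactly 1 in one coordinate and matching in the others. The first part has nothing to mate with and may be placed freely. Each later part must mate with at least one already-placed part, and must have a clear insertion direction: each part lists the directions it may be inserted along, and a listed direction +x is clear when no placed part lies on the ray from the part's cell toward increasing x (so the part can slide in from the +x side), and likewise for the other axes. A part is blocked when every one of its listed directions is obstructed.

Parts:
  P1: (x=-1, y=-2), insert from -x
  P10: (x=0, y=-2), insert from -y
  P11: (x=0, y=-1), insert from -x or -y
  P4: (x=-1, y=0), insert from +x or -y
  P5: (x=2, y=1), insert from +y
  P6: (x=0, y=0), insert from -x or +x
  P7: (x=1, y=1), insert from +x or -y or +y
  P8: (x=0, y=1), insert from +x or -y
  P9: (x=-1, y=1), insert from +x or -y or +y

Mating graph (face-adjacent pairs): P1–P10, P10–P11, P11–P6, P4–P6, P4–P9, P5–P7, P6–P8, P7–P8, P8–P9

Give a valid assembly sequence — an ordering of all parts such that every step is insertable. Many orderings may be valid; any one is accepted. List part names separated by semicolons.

P11; P10; P6; P4; P9; P1; P8; P7; P5

1. P11@(0, -1) [-x clear] — {P11}
2. P10@(0, -2) [-y clear] — {P10, P11}
3. P6@(0, 0) [-x clear] — {P10, P11, P6}
4. P4@(-1, 0) [-y clear] — {P10, P11, P4, P6}
5. P9@(-1, 1) [+x clear] — {P10, P11, P4, P6, P9}
6. P1@(-1, -2) [-x clear] — {P1, P10, P11, P4, P6, P9}
7. P8@(0, 1) [+x clear] — {P1, P10, P11, P4, P6, P8, P9}
8. P7@(1, 1) [+x clear] — {P1, P10, P11, P4, P6, P7, P8, P9}
9. P5@(2, 1) [+y clear] — {P1, P10, P11, P4, P5, P6, P7, P8, P9}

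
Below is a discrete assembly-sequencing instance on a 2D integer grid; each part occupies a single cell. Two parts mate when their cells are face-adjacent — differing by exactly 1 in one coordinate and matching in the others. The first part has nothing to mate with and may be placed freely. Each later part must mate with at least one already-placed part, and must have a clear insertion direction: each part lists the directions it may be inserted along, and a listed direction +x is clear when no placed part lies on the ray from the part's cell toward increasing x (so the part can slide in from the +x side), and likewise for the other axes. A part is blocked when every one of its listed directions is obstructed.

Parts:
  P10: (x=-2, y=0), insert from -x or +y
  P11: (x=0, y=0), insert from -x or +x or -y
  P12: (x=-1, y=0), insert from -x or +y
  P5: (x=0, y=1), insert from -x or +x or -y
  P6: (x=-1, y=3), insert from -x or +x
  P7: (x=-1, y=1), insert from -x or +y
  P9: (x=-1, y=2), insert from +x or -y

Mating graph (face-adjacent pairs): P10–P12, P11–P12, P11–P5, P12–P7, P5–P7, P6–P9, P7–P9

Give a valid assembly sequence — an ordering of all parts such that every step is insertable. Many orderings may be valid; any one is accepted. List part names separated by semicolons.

P6; P9; P7; P12; P11; P10; P5

1. P6@(-1, 3) [-x clear] — {P6}
2. P9@(-1, 2) [+x clear] — {P6, P9}
3. P7@(-1, 1) [-x clear] — {P6, P7, P9}
4. P12@(-1, 0) [-x clear] — {P12, P6, P7, P9}
5. P11@(0, 0) [+x clear] — {P11, P12, P6, P7, P9}
6. P10@(-2, 0) [-x clear] — {P10, P11, P12, P6, P7, P9}
7. P5@(0, 1) [+x clear] — {P10, P11, P12, P5, P6, P7, P9}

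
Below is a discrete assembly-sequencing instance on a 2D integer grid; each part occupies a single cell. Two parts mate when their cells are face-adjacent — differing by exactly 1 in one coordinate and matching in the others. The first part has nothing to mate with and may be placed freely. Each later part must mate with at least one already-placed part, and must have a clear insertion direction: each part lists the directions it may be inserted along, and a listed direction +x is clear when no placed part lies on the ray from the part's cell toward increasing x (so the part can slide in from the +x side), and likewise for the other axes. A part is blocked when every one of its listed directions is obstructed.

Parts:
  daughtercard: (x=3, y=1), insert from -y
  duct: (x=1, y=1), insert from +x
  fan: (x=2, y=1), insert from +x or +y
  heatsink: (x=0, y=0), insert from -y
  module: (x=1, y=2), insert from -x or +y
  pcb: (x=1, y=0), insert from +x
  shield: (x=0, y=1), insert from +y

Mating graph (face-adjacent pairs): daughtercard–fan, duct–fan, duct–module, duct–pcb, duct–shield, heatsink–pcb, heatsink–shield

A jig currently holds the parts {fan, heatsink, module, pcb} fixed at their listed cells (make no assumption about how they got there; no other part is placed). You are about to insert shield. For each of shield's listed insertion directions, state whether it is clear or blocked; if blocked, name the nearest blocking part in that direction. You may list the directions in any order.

+y: ray from shield(0, 1) has no placed part ⇒ clear

+y: clear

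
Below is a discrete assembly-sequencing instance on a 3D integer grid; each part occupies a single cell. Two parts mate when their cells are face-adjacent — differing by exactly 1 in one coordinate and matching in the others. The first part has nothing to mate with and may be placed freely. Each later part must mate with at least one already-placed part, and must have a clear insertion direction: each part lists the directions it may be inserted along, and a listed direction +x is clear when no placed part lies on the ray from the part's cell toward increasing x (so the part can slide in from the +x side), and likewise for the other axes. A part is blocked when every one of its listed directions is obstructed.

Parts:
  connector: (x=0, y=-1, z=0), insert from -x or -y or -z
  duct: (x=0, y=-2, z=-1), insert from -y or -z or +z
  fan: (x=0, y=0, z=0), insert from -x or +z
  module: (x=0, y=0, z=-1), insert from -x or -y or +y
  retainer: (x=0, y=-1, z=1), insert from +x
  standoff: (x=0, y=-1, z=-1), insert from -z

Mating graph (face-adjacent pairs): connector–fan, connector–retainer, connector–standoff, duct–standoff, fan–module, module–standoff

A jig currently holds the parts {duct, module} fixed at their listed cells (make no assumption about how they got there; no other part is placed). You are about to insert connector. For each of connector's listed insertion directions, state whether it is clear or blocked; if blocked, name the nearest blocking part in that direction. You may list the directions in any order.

-x: clear; -y: clear; -z: clear

-x: ray from connector(0, -1, 0) has no placed part ⇒ clear
-y: ray from connector(0, -1, 0) has no placed part ⇒ clear
-z: ray from connector(0, -1, 0) has no placed part ⇒ clear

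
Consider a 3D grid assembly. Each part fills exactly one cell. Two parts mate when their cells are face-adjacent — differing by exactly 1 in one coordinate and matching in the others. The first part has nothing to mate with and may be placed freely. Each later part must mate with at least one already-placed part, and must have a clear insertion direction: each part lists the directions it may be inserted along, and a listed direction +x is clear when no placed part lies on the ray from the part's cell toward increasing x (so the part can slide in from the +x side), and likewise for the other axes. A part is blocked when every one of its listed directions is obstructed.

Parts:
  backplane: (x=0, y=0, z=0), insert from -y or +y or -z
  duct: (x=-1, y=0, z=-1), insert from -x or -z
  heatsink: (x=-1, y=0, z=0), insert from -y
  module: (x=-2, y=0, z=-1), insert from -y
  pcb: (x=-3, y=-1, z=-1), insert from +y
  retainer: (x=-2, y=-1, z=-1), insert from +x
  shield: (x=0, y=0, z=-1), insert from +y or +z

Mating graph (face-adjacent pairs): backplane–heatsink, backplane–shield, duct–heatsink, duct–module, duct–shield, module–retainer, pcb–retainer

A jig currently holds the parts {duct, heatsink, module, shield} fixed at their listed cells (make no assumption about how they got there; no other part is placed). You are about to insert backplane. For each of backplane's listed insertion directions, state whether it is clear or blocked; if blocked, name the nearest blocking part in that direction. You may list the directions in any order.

+y: clear; -y: clear; -z: blocked by shield

-y: ray from backplane(0, 0, 0) has no placed part ⇒ clear
+y: ray from backplane(0, 0, 0) has no placed part ⇒ clear
-z: nearest on ray is shield@(0, 0, -1) ⇒ blocked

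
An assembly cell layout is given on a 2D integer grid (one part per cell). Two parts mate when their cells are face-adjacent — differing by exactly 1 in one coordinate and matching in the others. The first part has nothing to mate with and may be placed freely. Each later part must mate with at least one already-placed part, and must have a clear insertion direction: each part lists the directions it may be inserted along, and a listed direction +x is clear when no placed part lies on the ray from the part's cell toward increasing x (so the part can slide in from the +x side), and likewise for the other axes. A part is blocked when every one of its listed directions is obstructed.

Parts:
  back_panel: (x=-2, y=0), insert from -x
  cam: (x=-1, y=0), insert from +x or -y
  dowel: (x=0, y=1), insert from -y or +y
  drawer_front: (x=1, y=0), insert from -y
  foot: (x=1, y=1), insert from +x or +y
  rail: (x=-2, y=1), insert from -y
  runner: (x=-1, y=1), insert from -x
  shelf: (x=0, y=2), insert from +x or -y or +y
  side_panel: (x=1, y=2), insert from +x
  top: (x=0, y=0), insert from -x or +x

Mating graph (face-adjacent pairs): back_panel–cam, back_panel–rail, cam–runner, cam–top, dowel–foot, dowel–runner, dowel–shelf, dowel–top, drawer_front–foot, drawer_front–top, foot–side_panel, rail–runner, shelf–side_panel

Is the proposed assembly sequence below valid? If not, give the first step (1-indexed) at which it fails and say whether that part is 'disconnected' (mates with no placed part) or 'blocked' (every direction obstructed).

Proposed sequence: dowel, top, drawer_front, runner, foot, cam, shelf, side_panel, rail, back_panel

Valid

1. dowel@(0, 1) [-y clear] — {dowel}
2. top@(0, 0) [-x clear] — {dowel, top}
3. drawer_front@(1, 0) [-y clear] — {dowel, drawer_front, top}
4. runner@(-1, 1) [-x clear] — {dowel, drawer_front, runner, top}
5. foot@(1, 1) [+x clear] — {dowel, drawer_front, foot, runner, top}
6. cam@(-1, 0) [-y clear] — {cam, dowel, drawer_front, foot, runner, top}
7. shelf@(0, 2) [+x clear] — {cam, dowel, drawer_front, foot, runner, shelf, top}
8. side_panel@(1, 2) [+x clear] — {cam, dowel, drawer_front, foot, runner, shelf, side_panel, top}
9. rail@(-2, 1) [-y clear] — {cam, dowel, drawer_front, foot, rail, runner, shelf, side_panel, top}
10. back_panel@(-2, 0) [-x clear] — {back_panel, cam, dowel, drawer_front, foot, rail, runner, shelf, side_panel, top}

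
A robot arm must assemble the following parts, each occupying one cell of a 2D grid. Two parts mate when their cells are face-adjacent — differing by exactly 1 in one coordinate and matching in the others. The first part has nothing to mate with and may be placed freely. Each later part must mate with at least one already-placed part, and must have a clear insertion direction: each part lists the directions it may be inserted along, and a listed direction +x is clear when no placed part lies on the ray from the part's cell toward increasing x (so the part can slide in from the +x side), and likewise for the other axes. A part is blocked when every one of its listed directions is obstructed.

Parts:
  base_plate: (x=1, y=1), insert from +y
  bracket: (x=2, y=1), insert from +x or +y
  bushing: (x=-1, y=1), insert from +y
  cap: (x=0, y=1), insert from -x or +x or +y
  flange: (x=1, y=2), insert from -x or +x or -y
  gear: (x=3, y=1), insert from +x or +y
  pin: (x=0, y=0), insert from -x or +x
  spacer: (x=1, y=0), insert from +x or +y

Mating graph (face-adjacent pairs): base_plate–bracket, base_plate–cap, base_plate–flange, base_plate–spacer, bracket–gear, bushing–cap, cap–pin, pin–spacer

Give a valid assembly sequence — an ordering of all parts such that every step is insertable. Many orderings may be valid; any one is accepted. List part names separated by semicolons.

1. spacer@(1, 0) [+x clear] — {spacer}
2. pin@(0, 0) [-x clear] — {pin, spacer}
3. cap@(0, 1) [-x clear] — {cap, pin, spacer}
4. bushing@(-1, 1) [+y clear] — {bushing, cap, pin, spacer}
5. base_plate@(1, 1) [+y clear] — {base_plate, bushing, cap, pin, spacer}
6. bracket@(2, 1) [+x clear] — {base_plate, bracket, bushing, cap, pin, spacer}
7. flange@(1, 2) [-x clear] — {base_plate, bracket, bushing, cap, flange, pin, spacer}
8. gear@(3, 1) [+x clear] — {base_plate, bracket, bushing, cap, flange, gear, pin, spacer}

spacer; pin; cap; bushing; base_plate; bracket; flange; gear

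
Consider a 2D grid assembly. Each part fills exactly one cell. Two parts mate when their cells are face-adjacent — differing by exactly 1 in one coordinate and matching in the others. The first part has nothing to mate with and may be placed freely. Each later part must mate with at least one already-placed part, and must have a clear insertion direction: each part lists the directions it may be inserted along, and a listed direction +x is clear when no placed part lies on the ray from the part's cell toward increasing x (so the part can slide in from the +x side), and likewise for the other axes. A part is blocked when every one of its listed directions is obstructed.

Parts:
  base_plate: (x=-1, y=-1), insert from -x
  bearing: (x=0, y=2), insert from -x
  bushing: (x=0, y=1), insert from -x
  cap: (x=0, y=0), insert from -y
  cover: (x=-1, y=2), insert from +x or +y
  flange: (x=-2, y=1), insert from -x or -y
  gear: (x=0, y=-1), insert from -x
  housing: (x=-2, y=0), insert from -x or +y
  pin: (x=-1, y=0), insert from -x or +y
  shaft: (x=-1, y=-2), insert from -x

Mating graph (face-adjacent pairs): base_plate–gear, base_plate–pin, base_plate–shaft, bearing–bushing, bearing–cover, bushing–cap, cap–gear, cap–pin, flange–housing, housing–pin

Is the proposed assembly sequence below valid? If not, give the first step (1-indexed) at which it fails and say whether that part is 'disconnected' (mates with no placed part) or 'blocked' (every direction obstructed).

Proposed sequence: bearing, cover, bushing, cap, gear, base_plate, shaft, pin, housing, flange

Valid

1. bearing@(0, 2) [-x clear] — {bearing}
2. cover@(-1, 2) [+y clear] — {bearing, cover}
3. bushing@(0, 1) [-x clear] — {bearing, bushing, cover}
4. cap@(0, 0) [-y clear] — {bearing, bushing, cap, cover}
5. gear@(0, -1) [-x clear] — {bearing, bushing, cap, cover, gear}
6. base_plate@(-1, -1) [-x clear] — {base_plate, bearing, bushing, cap, cover, gear}
7. shaft@(-1, -2) [-x clear] — {base_plate, bearing, bushing, cap, cover, gear, shaft}
8. pin@(-1, 0) [-x clear] — {base_plate, bearing, bushing, cap, cover, gear, pin, shaft}
9. housing@(-2, 0) [-x clear] — {base_plate, bearing, bushing, cap, cover, gear, housing, pin, shaft}
10. flange@(-2, 1) [-x clear] — {base_plate, bearing, bushing, cap, cover, flange, gear, housing, pin, shaft}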